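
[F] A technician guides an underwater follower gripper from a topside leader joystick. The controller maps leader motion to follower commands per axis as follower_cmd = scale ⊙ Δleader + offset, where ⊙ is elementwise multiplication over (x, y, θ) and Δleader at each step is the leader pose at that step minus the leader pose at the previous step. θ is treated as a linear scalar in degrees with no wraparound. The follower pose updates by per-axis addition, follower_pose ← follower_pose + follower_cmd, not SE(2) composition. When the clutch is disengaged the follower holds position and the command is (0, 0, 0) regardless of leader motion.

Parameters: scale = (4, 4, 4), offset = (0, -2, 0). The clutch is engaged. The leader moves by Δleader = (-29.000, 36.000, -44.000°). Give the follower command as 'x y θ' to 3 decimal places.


-116.000 142.000 -176.000

axis x: 4·-29.000 + 0 = -116.000
axis y: 4·36.000 + -2 = 142.000
axis θ: 4·-44.000 + 0 = -176.000


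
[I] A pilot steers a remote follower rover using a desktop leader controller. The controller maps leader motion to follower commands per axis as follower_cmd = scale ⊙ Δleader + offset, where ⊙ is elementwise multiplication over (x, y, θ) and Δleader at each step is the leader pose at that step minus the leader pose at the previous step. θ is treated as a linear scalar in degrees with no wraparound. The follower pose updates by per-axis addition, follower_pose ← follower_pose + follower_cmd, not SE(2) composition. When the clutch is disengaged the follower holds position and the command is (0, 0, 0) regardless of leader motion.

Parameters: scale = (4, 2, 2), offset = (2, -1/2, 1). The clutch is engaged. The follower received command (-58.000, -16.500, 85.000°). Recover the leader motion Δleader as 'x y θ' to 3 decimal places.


axis x: (-58.000 − 2) / (4) = -15.000
axis y: (-16.500 − -1/2) / (2) = -8.000
axis θ: (85.000 − 1) / (2) = 42.000

-15.000 -8.000 42.000


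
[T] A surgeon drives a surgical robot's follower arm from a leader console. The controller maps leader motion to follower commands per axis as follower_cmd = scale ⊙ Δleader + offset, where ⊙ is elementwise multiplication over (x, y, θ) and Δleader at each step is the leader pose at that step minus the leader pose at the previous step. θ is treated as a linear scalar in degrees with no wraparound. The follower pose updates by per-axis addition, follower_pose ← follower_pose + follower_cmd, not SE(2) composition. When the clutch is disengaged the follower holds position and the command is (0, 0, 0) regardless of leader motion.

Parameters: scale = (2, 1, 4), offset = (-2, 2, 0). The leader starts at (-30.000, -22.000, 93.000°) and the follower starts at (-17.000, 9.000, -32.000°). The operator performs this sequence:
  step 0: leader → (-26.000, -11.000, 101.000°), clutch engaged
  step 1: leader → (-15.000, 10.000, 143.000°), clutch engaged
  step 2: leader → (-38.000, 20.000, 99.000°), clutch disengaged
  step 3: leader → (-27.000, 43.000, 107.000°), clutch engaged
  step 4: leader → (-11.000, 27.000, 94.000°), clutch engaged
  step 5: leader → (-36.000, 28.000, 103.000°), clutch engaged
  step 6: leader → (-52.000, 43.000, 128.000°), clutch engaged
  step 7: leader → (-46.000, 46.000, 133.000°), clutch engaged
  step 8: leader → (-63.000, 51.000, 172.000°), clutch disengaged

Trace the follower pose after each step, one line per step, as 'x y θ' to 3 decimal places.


step 0: Δleader=(4.000, 11.000, 8.000°), engaged; cmd=(6.000, 13.000, 32.000°) → follower=(-11.000, 22.000, 0.000°)
step 1: Δleader=(11.000, 21.000, 42.000°), engaged; cmd=(20.000, 23.000, 168.000°) → follower=(9.000, 45.000, 168.000°)
step 2: Δleader=(-23.000, 10.000, -44.000°), disengaged; cmd=(0,0,0) → follower holds at (9.000, 45.000, 168.000°)
step 3: Δleader=(11.000, 23.000, 8.000°), engaged; cmd=(20.000, 25.000, 32.000°) → follower=(29.000, 70.000, 200.000°)
step 4: Δleader=(16.000, -16.000, -13.000°), engaged; cmd=(30.000, -14.000, -52.000°) → follower=(59.000, 56.000, 148.000°)
step 5: Δleader=(-25.000, 1.000, 9.000°), engaged; cmd=(-52.000, 3.000, 36.000°) → follower=(7.000, 59.000, 184.000°)
step 6: Δleader=(-16.000, 15.000, 25.000°), engaged; cmd=(-34.000, 17.000, 100.000°) → follower=(-27.000, 76.000, 284.000°)
step 7: Δleader=(6.000, 3.000, 5.000°), engaged; cmd=(10.000, 5.000, 20.000°) → follower=(-17.000, 81.000, 304.000°)
step 8: Δleader=(-17.000, 5.000, 39.000°), disengaged; cmd=(0,0,0) → follower holds at (-17.000, 81.000, 304.000°)

-11.000 22.000 0.000
9.000 45.000 168.000
9.000 45.000 168.000
29.000 70.000 200.000
59.000 56.000 148.000
7.000 59.000 184.000
-27.000 76.000 284.000
-17.000 81.000 304.000
-17.000 81.000 304.000


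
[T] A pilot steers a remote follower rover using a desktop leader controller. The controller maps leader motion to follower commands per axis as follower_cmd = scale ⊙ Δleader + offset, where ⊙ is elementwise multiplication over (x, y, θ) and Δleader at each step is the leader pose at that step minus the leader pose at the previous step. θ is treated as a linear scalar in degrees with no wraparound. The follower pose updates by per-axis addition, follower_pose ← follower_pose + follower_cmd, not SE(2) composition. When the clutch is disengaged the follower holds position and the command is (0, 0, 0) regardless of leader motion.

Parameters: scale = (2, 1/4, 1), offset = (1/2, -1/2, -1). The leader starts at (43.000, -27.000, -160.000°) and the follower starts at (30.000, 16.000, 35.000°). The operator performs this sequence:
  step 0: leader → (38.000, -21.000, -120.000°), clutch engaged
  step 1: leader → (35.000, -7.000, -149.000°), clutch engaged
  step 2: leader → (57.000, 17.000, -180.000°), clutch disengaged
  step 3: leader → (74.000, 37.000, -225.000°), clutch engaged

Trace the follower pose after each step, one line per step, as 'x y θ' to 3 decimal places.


20.500 17.000 74.000
15.000 20.000 44.000
15.000 20.000 44.000
49.500 24.500 -2.000

step 0: Δleader=(-5.000, 6.000, 40.000°), engaged; cmd=(-9.500, 1.000, 39.000°) → follower=(20.500, 17.000, 74.000°)
step 1: Δleader=(-3.000, 14.000, -29.000°), engaged; cmd=(-5.500, 3.000, -30.000°) → follower=(15.000, 20.000, 44.000°)
step 2: Δleader=(22.000, 24.000, -31.000°), disengaged; cmd=(0,0,0) → follower holds at (15.000, 20.000, 44.000°)
step 3: Δleader=(17.000, 20.000, -45.000°), engaged; cmd=(34.500, 4.500, -46.000°) → follower=(49.500, 24.500, -2.000°)


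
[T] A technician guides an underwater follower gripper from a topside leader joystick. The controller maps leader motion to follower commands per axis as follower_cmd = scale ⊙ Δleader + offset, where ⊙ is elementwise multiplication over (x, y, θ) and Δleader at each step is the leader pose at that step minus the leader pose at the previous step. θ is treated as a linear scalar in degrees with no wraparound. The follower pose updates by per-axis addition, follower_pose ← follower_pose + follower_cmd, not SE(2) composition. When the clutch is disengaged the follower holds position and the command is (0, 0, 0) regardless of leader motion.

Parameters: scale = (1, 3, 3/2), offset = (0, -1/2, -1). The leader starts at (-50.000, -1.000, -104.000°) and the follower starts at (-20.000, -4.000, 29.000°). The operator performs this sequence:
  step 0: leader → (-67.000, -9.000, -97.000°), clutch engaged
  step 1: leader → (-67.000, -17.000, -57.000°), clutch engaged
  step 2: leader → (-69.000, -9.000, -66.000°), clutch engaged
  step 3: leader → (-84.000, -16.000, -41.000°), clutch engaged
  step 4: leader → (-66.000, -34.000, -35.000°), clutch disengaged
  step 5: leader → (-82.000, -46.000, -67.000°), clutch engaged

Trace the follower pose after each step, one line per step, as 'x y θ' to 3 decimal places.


step 0: Δleader=(-17.000, -8.000, 7.000°), engaged; cmd=(-17.000, -24.500, 9.500°) → follower=(-37.000, -28.500, 38.500°)
step 1: Δleader=(0.000, -8.000, 40.000°), engaged; cmd=(0.000, -24.500, 59.000°) → follower=(-37.000, -53.000, 97.500°)
step 2: Δleader=(-2.000, 8.000, -9.000°), engaged; cmd=(-2.000, 23.500, -14.500°) → follower=(-39.000, -29.500, 83.000°)
step 3: Δleader=(-15.000, -7.000, 25.000°), engaged; cmd=(-15.000, -21.500, 36.500°) → follower=(-54.000, -51.000, 119.500°)
step 4: Δleader=(18.000, -18.000, 6.000°), disengaged; cmd=(0,0,0) → follower holds at (-54.000, -51.000, 119.500°)
step 5: Δleader=(-16.000, -12.000, -32.000°), engaged; cmd=(-16.000, -36.500, -49.000°) → follower=(-70.000, -87.500, 70.500°)

-37.000 -28.500 38.500
-37.000 -53.000 97.500
-39.000 -29.500 83.000
-54.000 -51.000 119.500
-54.000 -51.000 119.500
-70.000 -87.500 70.500


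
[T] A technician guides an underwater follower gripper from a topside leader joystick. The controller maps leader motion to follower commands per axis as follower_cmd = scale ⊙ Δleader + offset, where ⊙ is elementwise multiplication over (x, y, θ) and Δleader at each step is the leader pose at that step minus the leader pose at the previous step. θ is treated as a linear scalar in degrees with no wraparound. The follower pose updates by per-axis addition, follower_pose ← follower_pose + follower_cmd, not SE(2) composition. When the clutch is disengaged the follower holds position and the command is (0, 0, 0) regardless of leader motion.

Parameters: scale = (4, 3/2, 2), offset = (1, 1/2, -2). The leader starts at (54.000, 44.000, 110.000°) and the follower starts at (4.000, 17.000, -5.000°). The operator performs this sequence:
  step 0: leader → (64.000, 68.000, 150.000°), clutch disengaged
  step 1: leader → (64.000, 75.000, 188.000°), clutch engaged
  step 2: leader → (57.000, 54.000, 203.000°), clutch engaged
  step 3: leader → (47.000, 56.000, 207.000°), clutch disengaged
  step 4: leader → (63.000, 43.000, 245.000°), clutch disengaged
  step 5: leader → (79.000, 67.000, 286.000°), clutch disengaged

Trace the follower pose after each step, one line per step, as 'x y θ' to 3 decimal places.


step 0: Δleader=(10.000, 24.000, 40.000°), disengaged; cmd=(0,0,0) → follower holds at (4.000, 17.000, -5.000°)
step 1: Δleader=(0.000, 7.000, 38.000°), engaged; cmd=(1.000, 11.000, 74.000°) → follower=(5.000, 28.000, 69.000°)
step 2: Δleader=(-7.000, -21.000, 15.000°), engaged; cmd=(-27.000, -31.000, 28.000°) → follower=(-22.000, -3.000, 97.000°)
step 3: Δleader=(-10.000, 2.000, 4.000°), disengaged; cmd=(0,0,0) → follower holds at (-22.000, -3.000, 97.000°)
step 4: Δleader=(16.000, -13.000, 38.000°), disengaged; cmd=(0,0,0) → follower holds at (-22.000, -3.000, 97.000°)
step 5: Δleader=(16.000, 24.000, 41.000°), disengaged; cmd=(0,0,0) → follower holds at (-22.000, -3.000, 97.000°)

4.000 17.000 -5.000
5.000 28.000 69.000
-22.000 -3.000 97.000
-22.000 -3.000 97.000
-22.000 -3.000 97.000
-22.000 -3.000 97.000


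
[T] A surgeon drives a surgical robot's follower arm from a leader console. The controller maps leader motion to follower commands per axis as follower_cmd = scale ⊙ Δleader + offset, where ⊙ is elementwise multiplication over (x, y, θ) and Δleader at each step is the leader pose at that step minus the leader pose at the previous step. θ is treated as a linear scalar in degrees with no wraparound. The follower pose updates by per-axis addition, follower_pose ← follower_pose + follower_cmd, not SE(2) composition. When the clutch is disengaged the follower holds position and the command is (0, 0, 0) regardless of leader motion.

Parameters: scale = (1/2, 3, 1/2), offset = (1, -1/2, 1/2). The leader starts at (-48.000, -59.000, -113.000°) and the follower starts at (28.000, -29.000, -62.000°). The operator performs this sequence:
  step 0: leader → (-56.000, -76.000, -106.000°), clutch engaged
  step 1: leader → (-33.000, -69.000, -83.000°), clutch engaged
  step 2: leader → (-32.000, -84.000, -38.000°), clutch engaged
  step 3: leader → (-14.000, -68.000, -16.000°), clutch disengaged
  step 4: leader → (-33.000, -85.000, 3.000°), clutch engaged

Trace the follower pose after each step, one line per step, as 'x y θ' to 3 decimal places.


25.000 -80.500 -58.000
37.500 -60.000 -46.000
39.000 -105.500 -23.000
39.000 -105.500 -23.000
30.500 -157.000 -13.000

step 0: Δleader=(-8.000, -17.000, 7.000°), engaged; cmd=(-3.000, -51.500, 4.000°) → follower=(25.000, -80.500, -58.000°)
step 1: Δleader=(23.000, 7.000, 23.000°), engaged; cmd=(12.500, 20.500, 12.000°) → follower=(37.500, -60.000, -46.000°)
step 2: Δleader=(1.000, -15.000, 45.000°), engaged; cmd=(1.500, -45.500, 23.000°) → follower=(39.000, -105.500, -23.000°)
step 3: Δleader=(18.000, 16.000, 22.000°), disengaged; cmd=(0,0,0) → follower holds at (39.000, -105.500, -23.000°)
step 4: Δleader=(-19.000, -17.000, 19.000°), engaged; cmd=(-8.500, -51.500, 10.000°) → follower=(30.500, -157.000, -13.000°)


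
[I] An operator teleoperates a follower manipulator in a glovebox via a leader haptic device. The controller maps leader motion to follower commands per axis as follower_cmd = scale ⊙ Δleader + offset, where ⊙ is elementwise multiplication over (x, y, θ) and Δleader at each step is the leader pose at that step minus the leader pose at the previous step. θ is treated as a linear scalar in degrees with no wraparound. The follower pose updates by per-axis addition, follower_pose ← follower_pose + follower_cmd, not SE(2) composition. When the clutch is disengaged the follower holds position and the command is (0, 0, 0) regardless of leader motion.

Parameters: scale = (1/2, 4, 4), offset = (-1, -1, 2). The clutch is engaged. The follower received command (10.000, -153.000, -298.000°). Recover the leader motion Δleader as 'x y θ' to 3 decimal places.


axis x: (10.000 − -1) / (1/2) = 22.000
axis y: (-153.000 − -1) / (4) = -38.000
axis θ: (-298.000 − 2) / (4) = -75.000

22.000 -38.000 -75.000


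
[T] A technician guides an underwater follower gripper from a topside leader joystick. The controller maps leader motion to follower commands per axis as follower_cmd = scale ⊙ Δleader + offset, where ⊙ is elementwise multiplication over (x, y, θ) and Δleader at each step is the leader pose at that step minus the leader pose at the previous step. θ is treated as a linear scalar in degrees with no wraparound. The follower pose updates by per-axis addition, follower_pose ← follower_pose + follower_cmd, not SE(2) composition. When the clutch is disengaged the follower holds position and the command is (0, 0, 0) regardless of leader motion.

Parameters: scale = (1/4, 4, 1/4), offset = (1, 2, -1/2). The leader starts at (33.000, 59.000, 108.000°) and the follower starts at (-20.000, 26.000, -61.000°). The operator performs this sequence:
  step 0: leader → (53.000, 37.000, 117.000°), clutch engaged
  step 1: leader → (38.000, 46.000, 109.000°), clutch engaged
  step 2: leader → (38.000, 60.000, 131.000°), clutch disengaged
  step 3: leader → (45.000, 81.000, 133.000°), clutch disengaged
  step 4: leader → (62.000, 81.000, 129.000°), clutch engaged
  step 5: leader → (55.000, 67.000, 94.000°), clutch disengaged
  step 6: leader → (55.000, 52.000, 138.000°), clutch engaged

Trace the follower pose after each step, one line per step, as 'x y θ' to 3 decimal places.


-14.000 -60.000 -59.250
-16.750 -22.000 -61.750
-16.750 -22.000 -61.750
-16.750 -22.000 -61.750
-11.500 -20.000 -63.250
-11.500 -20.000 -63.250
-10.500 -78.000 -52.750

step 0: Δleader=(20.000, -22.000, 9.000°), engaged; cmd=(6.000, -86.000, 1.750°) → follower=(-14.000, -60.000, -59.250°)
step 1: Δleader=(-15.000, 9.000, -8.000°), engaged; cmd=(-2.750, 38.000, -2.500°) → follower=(-16.750, -22.000, -61.750°)
step 2: Δleader=(0.000, 14.000, 22.000°), disengaged; cmd=(0,0,0) → follower holds at (-16.750, -22.000, -61.750°)
step 3: Δleader=(7.000, 21.000, 2.000°), disengaged; cmd=(0,0,0) → follower holds at (-16.750, -22.000, -61.750°)
step 4: Δleader=(17.000, 0.000, -4.000°), engaged; cmd=(5.250, 2.000, -1.500°) → follower=(-11.500, -20.000, -63.250°)
step 5: Δleader=(-7.000, -14.000, -35.000°), disengaged; cmd=(0,0,0) → follower holds at (-11.500, -20.000, -63.250°)
step 6: Δleader=(0.000, -15.000, 44.000°), engaged; cmd=(1.000, -58.000, 10.500°) → follower=(-10.500, -78.000, -52.750°)


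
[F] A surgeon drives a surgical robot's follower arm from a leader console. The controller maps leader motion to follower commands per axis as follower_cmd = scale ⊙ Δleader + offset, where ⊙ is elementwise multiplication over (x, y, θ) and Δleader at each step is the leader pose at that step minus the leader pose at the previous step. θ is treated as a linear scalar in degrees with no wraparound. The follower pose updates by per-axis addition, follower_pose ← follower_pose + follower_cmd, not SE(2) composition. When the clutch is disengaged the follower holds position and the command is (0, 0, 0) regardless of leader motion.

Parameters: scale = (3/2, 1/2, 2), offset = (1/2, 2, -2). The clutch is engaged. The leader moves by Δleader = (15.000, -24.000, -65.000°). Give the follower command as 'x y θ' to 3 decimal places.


23.000 -10.000 -132.000

axis x: 3/2·15.000 + 1/2 = 23.000
axis y: 1/2·-24.000 + 2 = -10.000
axis θ: 2·-65.000 + -2 = -132.000


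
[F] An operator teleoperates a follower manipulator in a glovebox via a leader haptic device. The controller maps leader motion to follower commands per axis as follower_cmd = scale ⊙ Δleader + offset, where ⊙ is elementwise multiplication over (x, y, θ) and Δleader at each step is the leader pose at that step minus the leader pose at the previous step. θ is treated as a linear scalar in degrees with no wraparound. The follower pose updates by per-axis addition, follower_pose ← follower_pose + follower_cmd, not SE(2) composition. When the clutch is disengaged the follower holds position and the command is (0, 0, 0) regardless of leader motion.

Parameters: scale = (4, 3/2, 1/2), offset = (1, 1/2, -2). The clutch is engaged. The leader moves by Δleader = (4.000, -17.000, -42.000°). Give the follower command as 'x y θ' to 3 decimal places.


17.000 -25.000 -23.000

axis x: 4·4.000 + 1 = 17.000
axis y: 3/2·-17.000 + 1/2 = -25.000
axis θ: 1/2·-42.000 + -2 = -23.000


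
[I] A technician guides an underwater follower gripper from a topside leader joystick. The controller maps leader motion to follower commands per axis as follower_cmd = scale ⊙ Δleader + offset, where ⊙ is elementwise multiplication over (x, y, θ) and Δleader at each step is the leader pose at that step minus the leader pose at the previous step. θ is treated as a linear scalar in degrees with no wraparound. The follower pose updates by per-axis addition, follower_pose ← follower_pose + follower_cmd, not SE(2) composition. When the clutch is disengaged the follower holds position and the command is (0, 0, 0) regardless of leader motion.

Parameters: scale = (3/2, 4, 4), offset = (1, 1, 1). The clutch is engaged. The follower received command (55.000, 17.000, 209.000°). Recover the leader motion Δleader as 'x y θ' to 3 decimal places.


axis x: (55.000 − 1) / (3/2) = 36.000
axis y: (17.000 − 1) / (4) = 4.000
axis θ: (209.000 − 1) / (4) = 52.000

36.000 4.000 52.000


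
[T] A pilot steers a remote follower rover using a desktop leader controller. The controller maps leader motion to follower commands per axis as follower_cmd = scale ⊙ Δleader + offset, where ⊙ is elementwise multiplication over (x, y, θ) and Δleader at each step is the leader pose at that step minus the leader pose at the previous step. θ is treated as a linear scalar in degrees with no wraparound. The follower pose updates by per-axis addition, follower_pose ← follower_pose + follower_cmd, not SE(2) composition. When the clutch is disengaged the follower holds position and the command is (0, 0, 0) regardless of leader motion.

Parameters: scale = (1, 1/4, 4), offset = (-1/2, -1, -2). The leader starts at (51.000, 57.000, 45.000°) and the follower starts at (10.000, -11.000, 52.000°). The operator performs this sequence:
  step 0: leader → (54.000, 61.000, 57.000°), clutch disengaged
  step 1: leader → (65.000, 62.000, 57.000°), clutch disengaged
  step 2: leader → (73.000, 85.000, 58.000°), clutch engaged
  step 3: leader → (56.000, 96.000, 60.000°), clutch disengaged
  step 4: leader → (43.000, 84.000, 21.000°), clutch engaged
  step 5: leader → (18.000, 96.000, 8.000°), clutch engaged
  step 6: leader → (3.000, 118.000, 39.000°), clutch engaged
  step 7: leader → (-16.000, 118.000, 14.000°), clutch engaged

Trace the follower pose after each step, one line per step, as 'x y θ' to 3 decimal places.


step 0: Δleader=(3.000, 4.000, 12.000°), disengaged; cmd=(0,0,0) → follower holds at (10.000, -11.000, 52.000°)
step 1: Δleader=(11.000, 1.000, 0.000°), disengaged; cmd=(0,0,0) → follower holds at (10.000, -11.000, 52.000°)
step 2: Δleader=(8.000, 23.000, 1.000°), engaged; cmd=(7.500, 4.750, 2.000°) → follower=(17.500, -6.250, 54.000°)
step 3: Δleader=(-17.000, 11.000, 2.000°), disengaged; cmd=(0,0,0) → follower holds at (17.500, -6.250, 54.000°)
step 4: Δleader=(-13.000, -12.000, -39.000°), engaged; cmd=(-13.500, -4.000, -158.000°) → follower=(4.000, -10.250, -104.000°)
step 5: Δleader=(-25.000, 12.000, -13.000°), engaged; cmd=(-25.500, 2.000, -54.000°) → follower=(-21.500, -8.250, -158.000°)
step 6: Δleader=(-15.000, 22.000, 31.000°), engaged; cmd=(-15.500, 4.500, 122.000°) → follower=(-37.000, -3.750, -36.000°)
step 7: Δleader=(-19.000, 0.000, -25.000°), engaged; cmd=(-19.500, -1.000, -102.000°) → follower=(-56.500, -4.750, -138.000°)

10.000 -11.000 52.000
10.000 -11.000 52.000
17.500 -6.250 54.000
17.500 -6.250 54.000
4.000 -10.250 -104.000
-21.500 -8.250 -158.000
-37.000 -3.750 -36.000
-56.500 -4.750 -138.000


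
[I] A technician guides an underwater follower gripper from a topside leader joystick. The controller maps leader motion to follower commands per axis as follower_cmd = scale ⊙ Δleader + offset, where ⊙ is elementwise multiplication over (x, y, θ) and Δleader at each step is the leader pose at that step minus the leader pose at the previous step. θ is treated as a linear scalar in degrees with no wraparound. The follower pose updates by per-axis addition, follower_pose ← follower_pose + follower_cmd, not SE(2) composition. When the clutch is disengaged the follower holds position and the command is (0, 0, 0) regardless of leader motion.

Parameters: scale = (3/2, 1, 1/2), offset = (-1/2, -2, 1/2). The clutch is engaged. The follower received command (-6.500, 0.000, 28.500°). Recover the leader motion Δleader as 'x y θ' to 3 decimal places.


axis x: (-6.500 − -1/2) / (3/2) = -4.000
axis y: (0.000 − -2) / (1) = 2.000
axis θ: (28.500 − 1/2) / (1/2) = 56.000

-4.000 2.000 56.000


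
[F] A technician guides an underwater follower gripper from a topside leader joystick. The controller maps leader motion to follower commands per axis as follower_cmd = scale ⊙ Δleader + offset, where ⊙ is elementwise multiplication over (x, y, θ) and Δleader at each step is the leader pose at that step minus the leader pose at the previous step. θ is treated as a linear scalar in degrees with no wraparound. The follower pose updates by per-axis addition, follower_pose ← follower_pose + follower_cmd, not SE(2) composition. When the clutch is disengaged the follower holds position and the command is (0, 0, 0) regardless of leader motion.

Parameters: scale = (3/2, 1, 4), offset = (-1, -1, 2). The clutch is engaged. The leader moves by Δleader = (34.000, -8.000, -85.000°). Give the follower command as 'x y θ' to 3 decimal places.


axis x: 3/2·34.000 + -1 = 50.000
axis y: 1·-8.000 + -1 = -9.000
axis θ: 4·-85.000 + 2 = -338.000

50.000 -9.000 -338.000


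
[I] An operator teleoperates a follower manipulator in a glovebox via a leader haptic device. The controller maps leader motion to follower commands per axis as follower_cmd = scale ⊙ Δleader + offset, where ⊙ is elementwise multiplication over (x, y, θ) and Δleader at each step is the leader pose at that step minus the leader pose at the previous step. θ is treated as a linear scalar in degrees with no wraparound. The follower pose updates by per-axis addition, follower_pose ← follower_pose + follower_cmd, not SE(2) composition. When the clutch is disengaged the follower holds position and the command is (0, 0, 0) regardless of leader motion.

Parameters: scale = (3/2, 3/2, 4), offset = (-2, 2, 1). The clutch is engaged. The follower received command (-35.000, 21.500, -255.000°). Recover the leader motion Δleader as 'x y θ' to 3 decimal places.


-22.000 13.000 -64.000

axis x: (-35.000 − -2) / (3/2) = -22.000
axis y: (21.500 − 2) / (3/2) = 13.000
axis θ: (-255.000 − 1) / (4) = -64.000


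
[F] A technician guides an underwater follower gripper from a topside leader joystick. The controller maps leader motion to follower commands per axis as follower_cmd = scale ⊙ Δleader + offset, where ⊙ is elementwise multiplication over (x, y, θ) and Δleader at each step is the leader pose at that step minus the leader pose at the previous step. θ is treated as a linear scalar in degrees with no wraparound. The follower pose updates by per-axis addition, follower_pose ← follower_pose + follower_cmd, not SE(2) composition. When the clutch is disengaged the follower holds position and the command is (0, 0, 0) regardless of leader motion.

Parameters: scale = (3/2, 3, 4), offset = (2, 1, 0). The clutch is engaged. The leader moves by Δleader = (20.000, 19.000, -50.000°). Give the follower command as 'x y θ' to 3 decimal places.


32.000 58.000 -200.000

axis x: 3/2·20.000 + 2 = 32.000
axis y: 3·19.000 + 1 = 58.000
axis θ: 4·-50.000 + 0 = -200.000


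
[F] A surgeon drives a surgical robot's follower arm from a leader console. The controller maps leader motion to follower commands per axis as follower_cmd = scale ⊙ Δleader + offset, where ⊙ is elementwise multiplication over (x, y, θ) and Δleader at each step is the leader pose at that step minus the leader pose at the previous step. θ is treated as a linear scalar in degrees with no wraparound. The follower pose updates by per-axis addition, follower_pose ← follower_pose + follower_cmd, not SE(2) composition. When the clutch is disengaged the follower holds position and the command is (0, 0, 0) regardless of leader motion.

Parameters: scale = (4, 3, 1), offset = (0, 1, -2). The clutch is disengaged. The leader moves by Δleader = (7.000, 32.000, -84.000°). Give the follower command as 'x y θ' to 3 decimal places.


clutch disengaged → follower holds; cmd = (0, 0, 0)

0.000 0.000 0.000


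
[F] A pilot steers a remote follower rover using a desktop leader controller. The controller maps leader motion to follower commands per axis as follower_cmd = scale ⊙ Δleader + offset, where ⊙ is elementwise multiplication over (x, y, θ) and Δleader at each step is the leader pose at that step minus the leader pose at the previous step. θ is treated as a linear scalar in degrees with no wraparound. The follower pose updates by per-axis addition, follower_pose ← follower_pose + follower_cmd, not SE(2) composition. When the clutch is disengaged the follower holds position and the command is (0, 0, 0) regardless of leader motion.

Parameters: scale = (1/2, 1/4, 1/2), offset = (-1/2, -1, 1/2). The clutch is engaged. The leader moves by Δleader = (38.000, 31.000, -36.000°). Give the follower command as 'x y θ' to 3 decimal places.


axis x: 1/2·38.000 + -1/2 = 18.500
axis y: 1/4·31.000 + -1 = 6.750
axis θ: 1/2·-36.000 + 1/2 = -17.500

18.500 6.750 -17.500


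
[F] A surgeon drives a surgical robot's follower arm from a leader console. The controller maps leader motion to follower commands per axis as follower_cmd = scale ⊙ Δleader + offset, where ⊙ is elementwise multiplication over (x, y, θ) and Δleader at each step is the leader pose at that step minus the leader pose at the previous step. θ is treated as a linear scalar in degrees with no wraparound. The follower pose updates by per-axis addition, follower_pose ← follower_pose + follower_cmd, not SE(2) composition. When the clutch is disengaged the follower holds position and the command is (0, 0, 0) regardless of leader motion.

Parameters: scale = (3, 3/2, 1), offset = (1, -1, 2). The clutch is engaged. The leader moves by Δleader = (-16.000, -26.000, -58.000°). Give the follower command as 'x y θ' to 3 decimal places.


-47.000 -40.000 -56.000

axis x: 3·-16.000 + 1 = -47.000
axis y: 3/2·-26.000 + -1 = -40.000
axis θ: 1·-58.000 + 2 = -56.000


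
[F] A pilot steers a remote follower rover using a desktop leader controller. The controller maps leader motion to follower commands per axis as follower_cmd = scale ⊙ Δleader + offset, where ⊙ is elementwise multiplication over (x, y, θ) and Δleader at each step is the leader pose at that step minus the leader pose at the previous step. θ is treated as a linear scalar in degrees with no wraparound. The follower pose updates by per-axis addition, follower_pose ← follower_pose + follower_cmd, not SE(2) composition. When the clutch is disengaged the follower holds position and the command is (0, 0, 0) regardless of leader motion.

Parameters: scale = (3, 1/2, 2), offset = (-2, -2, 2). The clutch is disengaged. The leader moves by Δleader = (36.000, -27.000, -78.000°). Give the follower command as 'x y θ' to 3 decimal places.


clutch disengaged → follower holds; cmd = (0, 0, 0)

0.000 0.000 0.000


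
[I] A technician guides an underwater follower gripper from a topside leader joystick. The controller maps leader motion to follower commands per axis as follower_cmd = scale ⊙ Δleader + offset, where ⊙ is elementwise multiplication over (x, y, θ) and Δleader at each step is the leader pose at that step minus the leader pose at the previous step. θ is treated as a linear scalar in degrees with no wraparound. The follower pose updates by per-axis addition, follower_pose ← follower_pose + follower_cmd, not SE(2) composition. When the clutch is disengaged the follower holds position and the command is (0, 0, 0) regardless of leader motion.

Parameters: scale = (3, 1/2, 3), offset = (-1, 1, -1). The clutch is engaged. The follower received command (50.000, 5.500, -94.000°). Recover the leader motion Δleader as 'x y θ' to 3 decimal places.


17.000 9.000 -31.000

axis x: (50.000 − -1) / (3) = 17.000
axis y: (5.500 − 1) / (1/2) = 9.000
axis θ: (-94.000 − -1) / (3) = -31.000


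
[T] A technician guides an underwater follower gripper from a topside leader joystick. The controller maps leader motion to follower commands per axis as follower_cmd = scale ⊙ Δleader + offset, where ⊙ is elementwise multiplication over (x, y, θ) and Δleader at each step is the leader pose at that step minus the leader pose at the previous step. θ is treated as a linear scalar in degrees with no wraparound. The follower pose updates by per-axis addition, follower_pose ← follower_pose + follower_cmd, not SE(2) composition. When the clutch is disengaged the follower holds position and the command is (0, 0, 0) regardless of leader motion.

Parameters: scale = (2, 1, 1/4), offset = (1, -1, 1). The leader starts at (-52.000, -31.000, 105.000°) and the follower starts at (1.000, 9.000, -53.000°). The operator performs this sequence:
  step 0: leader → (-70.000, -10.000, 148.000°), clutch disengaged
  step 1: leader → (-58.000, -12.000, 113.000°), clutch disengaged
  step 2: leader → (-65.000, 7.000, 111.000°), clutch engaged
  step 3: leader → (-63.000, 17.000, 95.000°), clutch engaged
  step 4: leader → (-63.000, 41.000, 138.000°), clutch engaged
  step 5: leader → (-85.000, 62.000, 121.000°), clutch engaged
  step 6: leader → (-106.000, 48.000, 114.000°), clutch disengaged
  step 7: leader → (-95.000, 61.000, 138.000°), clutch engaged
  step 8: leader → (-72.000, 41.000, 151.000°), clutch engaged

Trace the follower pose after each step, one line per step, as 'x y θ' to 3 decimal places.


1.000 9.000 -53.000
1.000 9.000 -53.000
-12.000 27.000 -52.500
-7.000 36.000 -55.500
-6.000 59.000 -43.750
-49.000 79.000 -47.000
-49.000 79.000 -47.000
-26.000 91.000 -40.000
21.000 70.000 -35.750

step 0: Δleader=(-18.000, 21.000, 43.000°), disengaged; cmd=(0,0,0) → follower holds at (1.000, 9.000, -53.000°)
step 1: Δleader=(12.000, -2.000, -35.000°), disengaged; cmd=(0,0,0) → follower holds at (1.000, 9.000, -53.000°)
step 2: Δleader=(-7.000, 19.000, -2.000°), engaged; cmd=(-13.000, 18.000, 0.500°) → follower=(-12.000, 27.000, -52.500°)
step 3: Δleader=(2.000, 10.000, -16.000°), engaged; cmd=(5.000, 9.000, -3.000°) → follower=(-7.000, 36.000, -55.500°)
step 4: Δleader=(0.000, 24.000, 43.000°), engaged; cmd=(1.000, 23.000, 11.750°) → follower=(-6.000, 59.000, -43.750°)
step 5: Δleader=(-22.000, 21.000, -17.000°), engaged; cmd=(-43.000, 20.000, -3.250°) → follower=(-49.000, 79.000, -47.000°)
step 6: Δleader=(-21.000, -14.000, -7.000°), disengaged; cmd=(0,0,0) → follower holds at (-49.000, 79.000, -47.000°)
step 7: Δleader=(11.000, 13.000, 24.000°), engaged; cmd=(23.000, 12.000, 7.000°) → follower=(-26.000, 91.000, -40.000°)
step 8: Δleader=(23.000, -20.000, 13.000°), engaged; cmd=(47.000, -21.000, 4.250°) → follower=(21.000, 70.000, -35.750°)


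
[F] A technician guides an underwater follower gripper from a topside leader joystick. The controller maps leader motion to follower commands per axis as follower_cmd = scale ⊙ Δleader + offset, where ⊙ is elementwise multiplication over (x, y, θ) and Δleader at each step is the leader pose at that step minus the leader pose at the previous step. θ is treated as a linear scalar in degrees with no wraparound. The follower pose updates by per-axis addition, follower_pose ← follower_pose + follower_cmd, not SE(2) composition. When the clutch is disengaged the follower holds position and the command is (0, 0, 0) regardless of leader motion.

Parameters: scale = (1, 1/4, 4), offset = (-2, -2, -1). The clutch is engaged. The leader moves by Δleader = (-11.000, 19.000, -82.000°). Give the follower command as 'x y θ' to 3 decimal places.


axis x: 1·-11.000 + -2 = -13.000
axis y: 1/4·19.000 + -2 = 2.750
axis θ: 4·-82.000 + -1 = -329.000

-13.000 2.750 -329.000


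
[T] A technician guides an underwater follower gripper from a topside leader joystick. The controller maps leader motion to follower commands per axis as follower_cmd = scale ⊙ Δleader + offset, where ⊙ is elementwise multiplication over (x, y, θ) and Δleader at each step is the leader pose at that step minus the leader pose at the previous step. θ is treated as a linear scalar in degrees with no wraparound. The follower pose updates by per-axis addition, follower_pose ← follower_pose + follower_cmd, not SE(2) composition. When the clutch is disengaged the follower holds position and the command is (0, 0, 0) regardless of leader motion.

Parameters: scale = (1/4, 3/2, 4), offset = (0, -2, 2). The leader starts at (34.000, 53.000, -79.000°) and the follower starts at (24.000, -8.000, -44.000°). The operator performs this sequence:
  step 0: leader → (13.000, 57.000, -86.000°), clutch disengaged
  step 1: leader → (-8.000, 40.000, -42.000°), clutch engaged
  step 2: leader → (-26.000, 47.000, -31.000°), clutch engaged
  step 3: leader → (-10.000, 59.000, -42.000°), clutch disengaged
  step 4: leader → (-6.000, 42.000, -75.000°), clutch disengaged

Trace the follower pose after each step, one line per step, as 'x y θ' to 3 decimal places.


step 0: Δleader=(-21.000, 4.000, -7.000°), disengaged; cmd=(0,0,0) → follower holds at (24.000, -8.000, -44.000°)
step 1: Δleader=(-21.000, -17.000, 44.000°), engaged; cmd=(-5.250, -27.500, 178.000°) → follower=(18.750, -35.500, 134.000°)
step 2: Δleader=(-18.000, 7.000, 11.000°), engaged; cmd=(-4.500, 8.500, 46.000°) → follower=(14.250, -27.000, 180.000°)
step 3: Δleader=(16.000, 12.000, -11.000°), disengaged; cmd=(0,0,0) → follower holds at (14.250, -27.000, 180.000°)
step 4: Δleader=(4.000, -17.000, -33.000°), disengaged; cmd=(0,0,0) → follower holds at (14.250, -27.000, 180.000°)

24.000 -8.000 -44.000
18.750 -35.500 134.000
14.250 -27.000 180.000
14.250 -27.000 180.000
14.250 -27.000 180.000


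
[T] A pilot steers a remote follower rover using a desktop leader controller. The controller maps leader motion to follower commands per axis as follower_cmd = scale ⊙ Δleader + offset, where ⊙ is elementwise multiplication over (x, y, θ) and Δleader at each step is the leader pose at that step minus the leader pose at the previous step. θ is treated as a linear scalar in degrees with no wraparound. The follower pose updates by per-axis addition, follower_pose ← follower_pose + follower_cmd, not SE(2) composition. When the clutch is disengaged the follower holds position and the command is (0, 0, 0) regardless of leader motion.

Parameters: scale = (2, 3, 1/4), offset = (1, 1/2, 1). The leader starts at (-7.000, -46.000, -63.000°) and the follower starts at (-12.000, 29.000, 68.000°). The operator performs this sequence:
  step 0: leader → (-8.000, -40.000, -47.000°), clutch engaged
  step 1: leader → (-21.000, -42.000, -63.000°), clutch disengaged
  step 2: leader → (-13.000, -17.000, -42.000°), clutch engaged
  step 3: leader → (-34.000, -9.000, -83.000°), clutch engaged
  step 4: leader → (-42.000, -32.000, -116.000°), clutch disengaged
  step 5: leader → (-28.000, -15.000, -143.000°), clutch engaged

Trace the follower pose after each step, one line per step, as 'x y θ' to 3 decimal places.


step 0: Δleader=(-1.000, 6.000, 16.000°), engaged; cmd=(-1.000, 18.500, 5.000°) → follower=(-13.000, 47.500, 73.000°)
step 1: Δleader=(-13.000, -2.000, -16.000°), disengaged; cmd=(0,0,0) → follower holds at (-13.000, 47.500, 73.000°)
step 2: Δleader=(8.000, 25.000, 21.000°), engaged; cmd=(17.000, 75.500, 6.250°) → follower=(4.000, 123.000, 79.250°)
step 3: Δleader=(-21.000, 8.000, -41.000°), engaged; cmd=(-41.000, 24.500, -9.250°) → follower=(-37.000, 147.500, 70.000°)
step 4: Δleader=(-8.000, -23.000, -33.000°), disengaged; cmd=(0,0,0) → follower holds at (-37.000, 147.500, 70.000°)
step 5: Δleader=(14.000, 17.000, -27.000°), engaged; cmd=(29.000, 51.500, -5.750°) → follower=(-8.000, 199.000, 64.250°)

-13.000 47.500 73.000
-13.000 47.500 73.000
4.000 123.000 79.250
-37.000 147.500 70.000
-37.000 147.500 70.000
-8.000 199.000 64.250


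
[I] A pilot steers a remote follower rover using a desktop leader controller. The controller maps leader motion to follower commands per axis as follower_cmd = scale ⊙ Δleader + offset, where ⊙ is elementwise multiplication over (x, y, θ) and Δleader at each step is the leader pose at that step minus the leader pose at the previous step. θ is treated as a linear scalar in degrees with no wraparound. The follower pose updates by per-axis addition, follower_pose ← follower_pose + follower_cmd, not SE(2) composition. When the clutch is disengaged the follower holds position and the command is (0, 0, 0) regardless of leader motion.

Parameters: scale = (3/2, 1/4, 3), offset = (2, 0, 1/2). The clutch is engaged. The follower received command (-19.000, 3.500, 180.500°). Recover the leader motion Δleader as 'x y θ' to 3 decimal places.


axis x: (-19.000 − 2) / (3/2) = -14.000
axis y: (3.500 − 0) / (1/4) = 14.000
axis θ: (180.500 − 1/2) / (3) = 60.000

-14.000 14.000 60.000


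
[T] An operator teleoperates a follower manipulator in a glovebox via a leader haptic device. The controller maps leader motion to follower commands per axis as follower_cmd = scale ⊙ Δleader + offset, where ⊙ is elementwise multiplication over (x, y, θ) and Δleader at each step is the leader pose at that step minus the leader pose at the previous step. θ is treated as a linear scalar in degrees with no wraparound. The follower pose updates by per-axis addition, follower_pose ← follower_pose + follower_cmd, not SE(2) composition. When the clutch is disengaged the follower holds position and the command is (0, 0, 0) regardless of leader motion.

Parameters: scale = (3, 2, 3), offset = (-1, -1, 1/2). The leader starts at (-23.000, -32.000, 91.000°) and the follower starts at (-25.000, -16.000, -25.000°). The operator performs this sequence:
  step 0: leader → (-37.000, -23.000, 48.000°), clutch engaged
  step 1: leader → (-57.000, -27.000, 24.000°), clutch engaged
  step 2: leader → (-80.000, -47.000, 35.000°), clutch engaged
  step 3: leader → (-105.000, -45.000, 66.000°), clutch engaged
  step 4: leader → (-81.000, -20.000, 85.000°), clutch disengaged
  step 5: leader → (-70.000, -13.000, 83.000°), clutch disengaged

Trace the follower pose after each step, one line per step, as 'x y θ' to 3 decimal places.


-68.000 1.000 -153.500
-129.000 -8.000 -225.000
-199.000 -49.000 -191.500
-275.000 -46.000 -98.000
-275.000 -46.000 -98.000
-275.000 -46.000 -98.000

step 0: Δleader=(-14.000, 9.000, -43.000°), engaged; cmd=(-43.000, 17.000, -128.500°) → follower=(-68.000, 1.000, -153.500°)
step 1: Δleader=(-20.000, -4.000, -24.000°), engaged; cmd=(-61.000, -9.000, -71.500°) → follower=(-129.000, -8.000, -225.000°)
step 2: Δleader=(-23.000, -20.000, 11.000°), engaged; cmd=(-70.000, -41.000, 33.500°) → follower=(-199.000, -49.000, -191.500°)
step 3: Δleader=(-25.000, 2.000, 31.000°), engaged; cmd=(-76.000, 3.000, 93.500°) → follower=(-275.000, -46.000, -98.000°)
step 4: Δleader=(24.000, 25.000, 19.000°), disengaged; cmd=(0,0,0) → follower holds at (-275.000, -46.000, -98.000°)
step 5: Δleader=(11.000, 7.000, -2.000°), disengaged; cmd=(0,0,0) → follower holds at (-275.000, -46.000, -98.000°)
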